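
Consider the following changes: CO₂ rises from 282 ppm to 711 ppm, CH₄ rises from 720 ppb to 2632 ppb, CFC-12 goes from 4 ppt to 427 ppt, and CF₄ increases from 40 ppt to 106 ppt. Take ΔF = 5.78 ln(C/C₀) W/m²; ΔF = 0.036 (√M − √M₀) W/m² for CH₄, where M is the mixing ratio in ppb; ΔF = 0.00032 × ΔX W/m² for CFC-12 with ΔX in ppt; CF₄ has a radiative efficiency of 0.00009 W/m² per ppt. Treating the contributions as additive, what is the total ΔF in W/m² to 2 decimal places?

ΔF = 6.37 W/m²

CO₂: 5.78 × ln(711/282) = 5.78 × ln(2.52128) = 5.78 × 0.92477 = 5.3452 W/m².
CH₄: 0.036 × (√2632 − √720) = 0.036 × (51.3030 − 26.8328) = 0.036 × 24.4702 = 0.8809 W/m².
CFC-12: ΔF = 0.00032 × (427 − 4) = 0.00032 × 423 = 0.1354 W/m².
CF₄: ΔF = 0.00009 × (106 − 40) = 0.00009 × 66 = 0.0059 W/m².
Total ΔF = 5.3452 + 0.8809 + 0.1354 + 0.0059 = 6.3674 W/m².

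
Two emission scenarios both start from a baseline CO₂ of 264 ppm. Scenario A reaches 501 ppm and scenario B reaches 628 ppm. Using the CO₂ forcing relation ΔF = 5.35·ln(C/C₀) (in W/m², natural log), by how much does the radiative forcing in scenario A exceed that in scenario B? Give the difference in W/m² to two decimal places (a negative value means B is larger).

ΔF_A = 5.35 ln(501/264) = 5.35 × 0.64066 = 3.4275 W/m².
ΔF_B = 5.35 ln(628/264) = 5.35 × 0.86659 = 4.6363 W/m².
Difference: 3.4275 − 4.6363 = -1.2088 W/m².

ΔF_A − ΔF_B = -1.21 W/m²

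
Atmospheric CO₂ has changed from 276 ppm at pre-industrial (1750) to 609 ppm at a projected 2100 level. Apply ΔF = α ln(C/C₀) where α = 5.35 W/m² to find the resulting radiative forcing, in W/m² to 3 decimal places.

CO₂ absorption bands are partially saturated, so forcing scales with the logarithm of the concentration ratio.
CO₂: 5.35 × ln(609/276) = 5.35 × ln(2.20652) = 5.35 × 0.79142 = 4.2341 W/m².

ΔF = 4.234 W/m²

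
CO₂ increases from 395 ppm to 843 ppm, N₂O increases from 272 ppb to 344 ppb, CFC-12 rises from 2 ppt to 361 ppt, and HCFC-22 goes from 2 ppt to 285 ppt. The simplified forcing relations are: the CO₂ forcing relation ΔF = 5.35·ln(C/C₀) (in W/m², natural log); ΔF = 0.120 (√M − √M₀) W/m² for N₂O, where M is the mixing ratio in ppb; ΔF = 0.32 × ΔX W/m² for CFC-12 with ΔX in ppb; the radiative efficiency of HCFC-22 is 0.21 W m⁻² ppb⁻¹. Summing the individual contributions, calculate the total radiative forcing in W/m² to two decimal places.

ΔF = 4.48 W/m²

CO₂: 5.35 × ln(843/395) = 5.35 × ln(2.13418) = 5.35 × 0.75808 = 4.0557 W/m².
N₂O: 0.120 × (√344 − √272) = 0.120 × (18.5472 − 16.4924) = 0.120 × 2.0548 = 0.2466 W/m².
CFC-12: Δ = 361 − 2 = 359 ppt = 0.359 ppb; ΔF = 0.32 × 0.359 = 0.1149 W/m².
HCFC-22: Δ = 285 − 2 = 283 ppt = 0.283 ppb; ΔF = 0.21 × 0.283 = 0.0594 W/m².
Total ΔF = 4.0557 + 0.2466 + 0.1149 + 0.0594 = 4.4766 W/m².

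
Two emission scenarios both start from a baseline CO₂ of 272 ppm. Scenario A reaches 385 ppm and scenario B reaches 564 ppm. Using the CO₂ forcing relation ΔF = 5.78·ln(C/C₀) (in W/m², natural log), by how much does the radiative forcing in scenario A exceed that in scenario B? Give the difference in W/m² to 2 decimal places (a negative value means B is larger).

ΔF_A = 5.78 ln(385/272) = 5.78 × 0.34744 = 2.0082 W/m².
ΔF_B = 5.78 ln(564/272) = 5.78 × 0.72925 = 4.2151 W/m².
Difference: 2.0082 − 4.2151 = -2.2069 W/m².
(Equivalently, ΔF_A − ΔF_B = 5.78 ln(385/564) = 5.78 × -0.38181 = -2.2069 W/m².)

ΔF_A − ΔF_B = -2.21 W/m²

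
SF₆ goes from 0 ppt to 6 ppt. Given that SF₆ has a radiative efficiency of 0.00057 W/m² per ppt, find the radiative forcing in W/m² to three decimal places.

SF₆: ΔF = 0.00057 × (6 − 0) = 0.00057 × 6 = 0.0034 W/m².

ΔF = 0.003 W/m²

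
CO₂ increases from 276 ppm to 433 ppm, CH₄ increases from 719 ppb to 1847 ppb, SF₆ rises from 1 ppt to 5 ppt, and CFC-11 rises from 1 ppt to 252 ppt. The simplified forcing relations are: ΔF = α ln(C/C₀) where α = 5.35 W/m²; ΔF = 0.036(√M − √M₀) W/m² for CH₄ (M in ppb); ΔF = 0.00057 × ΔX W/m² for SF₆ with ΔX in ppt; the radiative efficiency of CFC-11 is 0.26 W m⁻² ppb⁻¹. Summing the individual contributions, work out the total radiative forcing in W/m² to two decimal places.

CO₂: 5.35 × ln(433/276) = 5.35 × ln(1.56884) = 5.35 × 0.45034 = 2.4093 W/m².
CH₄: 0.036 × (√1847 − √719) = 0.036 × (42.9767 − 26.8142) = 0.036 × 16.1625 = 0.5819 W/m².
SF₆: ΔF = 0.00057 × (5 − 1) = 0.00057 × 4 = 0.0023 W/m².
CFC-11: Δ = 252 − 1 = 251 ppt = 0.251 ppb; ΔF = 0.26 × 0.251 = 0.0653 W/m².
Total ΔF = 2.4093 + 0.5819 + 0.0023 + 0.0653 = 3.0588 W/m².

ΔF = 3.06 W/m²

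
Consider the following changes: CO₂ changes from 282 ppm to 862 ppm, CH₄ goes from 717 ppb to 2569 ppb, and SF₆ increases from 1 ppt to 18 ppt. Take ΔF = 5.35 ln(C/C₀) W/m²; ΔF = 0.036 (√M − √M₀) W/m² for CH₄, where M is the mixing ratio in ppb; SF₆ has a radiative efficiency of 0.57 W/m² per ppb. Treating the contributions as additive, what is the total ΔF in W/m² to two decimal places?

ΔF = 6.85 W/m²

CO₂: 5.35 × ln(862/282) = 5.35 × ln(3.05674) = 5.35 × 1.11735 = 5.9778 W/m².
CH₄: 0.036 × (√2569 − √717) = 0.036 × (50.6853 − 26.7769) = 0.036 × 23.9084 = 0.8607 W/m².
SF₆: Δ = 18 − 1 = 17 ppt = 0.017 ppb; ΔF = 0.57 × 0.017 = 0.0097 W/m².
Total ΔF = 5.9778 + 0.8607 + 0.0097 = 6.8482 W/m².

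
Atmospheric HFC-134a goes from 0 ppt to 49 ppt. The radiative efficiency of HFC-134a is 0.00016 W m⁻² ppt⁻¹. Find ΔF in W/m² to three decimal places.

ΔF = 0.008 W/m²

HFC-134a: ΔF = 0.00016 × (49 − 0) = 0.00016 × 49 = 0.0078 W/m².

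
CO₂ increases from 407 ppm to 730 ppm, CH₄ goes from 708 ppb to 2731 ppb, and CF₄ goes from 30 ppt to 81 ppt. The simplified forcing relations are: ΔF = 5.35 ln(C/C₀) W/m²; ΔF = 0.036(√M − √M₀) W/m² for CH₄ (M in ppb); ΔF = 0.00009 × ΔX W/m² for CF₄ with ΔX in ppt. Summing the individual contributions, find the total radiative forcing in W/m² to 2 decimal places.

ΔF = 4.05 W/m²

CO₂: 5.35 × ln(730/407) = 5.35 × ln(1.79361) = 5.35 × 0.58423 = 3.1256 W/m².
CH₄: 0.036 × (√2731 − √708) = 0.036 × (52.2590 − 26.6083) = 0.036 × 25.6507 = 0.9234 W/m².
CF₄: ΔF = 0.00009 × (81 − 30) = 0.00009 × 51 = 0.0046 W/m².
Total ΔF = 3.1256 + 0.9234 + 0.0046 = 4.0536 W/m².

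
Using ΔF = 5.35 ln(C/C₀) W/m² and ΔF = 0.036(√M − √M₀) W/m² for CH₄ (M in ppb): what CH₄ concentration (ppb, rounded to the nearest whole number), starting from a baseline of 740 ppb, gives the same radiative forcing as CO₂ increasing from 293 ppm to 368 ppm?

M ≈ 3730 ppb

CO₂ forcing: 5.35 × ln(368/293) = 5.35 × 0.227910 = 1.21932 W/m².
Set 0.036(√M − √740) = 1.21932: √M = 1.21932/0.036 + √740 = 33.8700 + 27.2029 = 61.0729.
M = (61.0729)² = 3729.90 ppb.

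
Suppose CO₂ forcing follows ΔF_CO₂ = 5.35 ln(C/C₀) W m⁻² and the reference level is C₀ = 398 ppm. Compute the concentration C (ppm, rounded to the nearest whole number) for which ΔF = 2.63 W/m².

C ≈ 651 ppm

Set 5.35 ln(C/398) = 2.63, so ln(C/398) = 2.63/5.35 = 0.49159.
Then C/398 = e^0.49159 = 1.63491, giving C = 398 × 1.63491 = 650.69 ppm.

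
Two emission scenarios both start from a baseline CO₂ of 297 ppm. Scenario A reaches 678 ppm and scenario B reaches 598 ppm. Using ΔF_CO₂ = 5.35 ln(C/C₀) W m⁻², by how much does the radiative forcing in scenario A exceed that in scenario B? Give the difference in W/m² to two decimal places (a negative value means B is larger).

ΔF_A = 5.35 ln(678/297) = 5.35 × 0.82542 = 4.4160 W/m².
ΔF_B = 5.35 ln(598/297) = 5.35 × 0.69986 = 3.7443 W/m².
Difference: 4.4160 − 3.7443 = 0.6717 W/m².
(Equivalently, ΔF_A − ΔF_B = 5.35 ln(678/598) = 5.35 × 0.12556 = 0.6717 W/m².)

ΔF_A − ΔF_B = 0.67 W/m²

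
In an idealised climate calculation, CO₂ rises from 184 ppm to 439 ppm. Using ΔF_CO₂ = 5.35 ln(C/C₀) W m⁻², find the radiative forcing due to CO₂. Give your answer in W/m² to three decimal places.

CO₂: 5.35 × ln(439/184) = 5.35 × ln(2.38587) = 5.35 × 0.86956 = 4.6521 W/m².

ΔF = 4.652 W/m²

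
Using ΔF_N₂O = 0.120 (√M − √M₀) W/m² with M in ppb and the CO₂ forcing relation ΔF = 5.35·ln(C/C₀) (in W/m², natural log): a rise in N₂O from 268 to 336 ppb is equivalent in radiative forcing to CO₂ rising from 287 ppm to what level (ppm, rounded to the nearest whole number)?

N₂O forcing: 0.120 × (√336 − √268) = 0.120 × (18.3303 − 16.3707) = 0.120 × 1.9596 = 0.23515 W/m².
Set 5.35 ln(C/287) = 0.23515: ln(C/287) = 0.23515/5.35 = 0.04395, so C = 287 × e^0.04395 = 287 × 1.04493 = 299.89 ppm.

C ≈ 300 ppm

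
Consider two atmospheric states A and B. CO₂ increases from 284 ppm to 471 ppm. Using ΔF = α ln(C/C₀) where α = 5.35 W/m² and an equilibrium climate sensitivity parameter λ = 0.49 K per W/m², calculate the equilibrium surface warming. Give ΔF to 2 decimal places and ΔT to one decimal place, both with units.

ΔF = 2.71 W/m²; ΔT = 1.3 K

CO₂: 5.35 × ln(471/284) = 5.35 × ln(1.65845) = 5.35 × 0.50588 = 2.7065 W/m².
ΔT = λ ΔF = 0.49 × 2.71 = 1.3279 K.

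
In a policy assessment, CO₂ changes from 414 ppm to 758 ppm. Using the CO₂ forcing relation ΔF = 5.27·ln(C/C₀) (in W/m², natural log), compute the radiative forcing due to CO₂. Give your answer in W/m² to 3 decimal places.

CO₂: 5.27 × ln(758/414) = 5.27 × ln(1.83092) = 5.27 × 0.60482 = 3.1874 W/m².

ΔF = 3.187 W/m²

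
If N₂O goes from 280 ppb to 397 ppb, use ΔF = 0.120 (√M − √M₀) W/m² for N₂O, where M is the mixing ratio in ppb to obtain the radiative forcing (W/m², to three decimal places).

ΔF = 0.383 W/m²

N₂O: 0.120 × (√397 − √280) = 0.120 × (19.9249 − 16.7332) = 0.120 × 3.1917 = 0.3830 W/m².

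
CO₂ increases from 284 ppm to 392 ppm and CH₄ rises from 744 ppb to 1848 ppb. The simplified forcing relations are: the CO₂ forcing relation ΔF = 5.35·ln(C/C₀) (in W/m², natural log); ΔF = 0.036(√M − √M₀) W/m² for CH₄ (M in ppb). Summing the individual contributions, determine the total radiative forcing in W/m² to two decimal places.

ΔF = 2.29 W/m²

CO₂: 5.35 × ln(392/284) = 5.35 × ln(1.38028) = 5.35 × 0.32229 = 1.7243 W/m².
CH₄: 0.036 × (√1848 − √744) = 0.036 × (42.9884 − 27.2764) = 0.036 × 15.7120 = 0.5656 W/m².
Total ΔF = 1.7243 + 0.5656 = 2.2899 W/m².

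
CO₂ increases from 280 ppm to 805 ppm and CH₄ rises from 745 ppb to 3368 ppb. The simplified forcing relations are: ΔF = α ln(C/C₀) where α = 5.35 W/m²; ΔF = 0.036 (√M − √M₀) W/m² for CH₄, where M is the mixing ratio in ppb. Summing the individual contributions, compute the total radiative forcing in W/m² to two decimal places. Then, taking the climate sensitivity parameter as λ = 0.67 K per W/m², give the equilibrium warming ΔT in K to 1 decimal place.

CO₂: 5.35 × ln(805/280) = 5.35 × ln(2.87500) = 5.35 × 1.05605 = 5.6499 W/m².
CH₄: 0.036 × (√3368 − √745) = 0.036 × (58.0345 − 27.2947) = 0.036 × 30.7398 = 1.1066 W/m².
Total ΔF = 5.6499 + 1.1066 = 6.7565 W/m².
ΔT = λ ΔF = 0.67 × 6.76 = 4.5292 K.

ΔF = 6.76 W/m²; ΔT = 4.5 K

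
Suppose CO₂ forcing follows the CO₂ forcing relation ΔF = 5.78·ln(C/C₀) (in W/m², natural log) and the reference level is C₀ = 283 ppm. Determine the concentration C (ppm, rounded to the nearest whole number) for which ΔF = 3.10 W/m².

C ≈ 484 ppm

Set 5.78 ln(C/283) = 3.10, so ln(C/283) = 3.10/5.78 = 0.53633.
Then C/283 = e^0.53633 = 1.70972, giving C = 283 × 1.70972 = 483.85 ppm.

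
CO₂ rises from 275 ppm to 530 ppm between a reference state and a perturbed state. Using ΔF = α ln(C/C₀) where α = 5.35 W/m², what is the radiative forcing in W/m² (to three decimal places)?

CO₂: 5.35 × ln(530/275) = 5.35 × ln(1.92727) = 5.35 × 0.65610 = 3.5101 W/m².

ΔF = 3.510 W/m²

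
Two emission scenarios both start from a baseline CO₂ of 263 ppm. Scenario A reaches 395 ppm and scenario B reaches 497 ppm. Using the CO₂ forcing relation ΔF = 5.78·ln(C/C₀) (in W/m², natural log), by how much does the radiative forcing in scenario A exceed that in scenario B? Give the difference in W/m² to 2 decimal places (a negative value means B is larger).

ΔF_A = 5.78 ln(395/263) = 5.78 × 0.40673 = 2.3509 W/m².
ΔF_B = 5.78 ln(497/263) = 5.78 × 0.63644 = 3.6786 W/m².
Difference: 2.3509 − 3.6786 = -1.3277 W/m².
(Equivalently, ΔF_A − ΔF_B = 5.78 ln(395/497) = 5.78 × -0.22970 = -1.3277 W/m².)

ΔF_A − ΔF_B = -1.33 W/m²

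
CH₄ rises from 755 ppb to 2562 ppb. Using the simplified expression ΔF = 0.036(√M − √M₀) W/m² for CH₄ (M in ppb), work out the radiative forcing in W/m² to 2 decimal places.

CH₄: 0.036 × (√2562 − √755) = 0.036 × (50.6162 − 27.4773) = 0.036 × 23.1389 = 0.8330 W/m².

ΔF = 0.83 W/m²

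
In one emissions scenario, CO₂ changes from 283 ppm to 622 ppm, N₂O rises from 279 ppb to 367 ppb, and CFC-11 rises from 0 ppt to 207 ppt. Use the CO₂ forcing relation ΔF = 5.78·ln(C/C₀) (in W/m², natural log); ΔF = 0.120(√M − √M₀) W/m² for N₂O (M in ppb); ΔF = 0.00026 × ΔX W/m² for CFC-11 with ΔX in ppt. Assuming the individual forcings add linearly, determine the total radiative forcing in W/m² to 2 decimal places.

CO₂: 5.78 × ln(622/283) = 5.78 × ln(2.19788) = 5.78 × 0.78749 = 4.5517 W/m².
N₂O: 0.120 × (√367 − √279) = 0.120 × (19.1572 − 16.7033) = 0.120 × 2.4539 = 0.2945 W/m².
CFC-11: ΔF = 0.00026 × (207 − 0) = 0.00026 × 207 = 0.0538 W/m².
Total ΔF = 4.5517 + 0.2945 + 0.0538 = 4.9000 W/m².

ΔF = 4.90 W/m²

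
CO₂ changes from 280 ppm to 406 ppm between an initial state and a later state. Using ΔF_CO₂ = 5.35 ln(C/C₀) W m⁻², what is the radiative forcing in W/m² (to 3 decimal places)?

ΔF = 1.988 W/m²

CO₂ absorption bands are partially saturated, so forcing scales with the logarithm of the concentration ratio.
CO₂: 5.35 × ln(406/280) = 5.35 × ln(1.45000) = 5.35 × 0.37156 = 1.9878 W/m².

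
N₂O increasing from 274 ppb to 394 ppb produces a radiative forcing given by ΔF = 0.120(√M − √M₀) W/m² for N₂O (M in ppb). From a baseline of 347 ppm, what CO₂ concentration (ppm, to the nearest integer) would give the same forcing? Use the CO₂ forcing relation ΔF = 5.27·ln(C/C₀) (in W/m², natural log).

N₂O forcing: 0.120 × (√394 − √274) = 0.120 × (19.8494 − 16.5529) = 0.120 × 3.2965 = 0.39558 W/m².
Set 5.27 ln(C/347) = 0.39558: ln(C/347) = 0.39558/5.27 = 0.07506, so C = 347 × e^0.07506 = 347 × 1.07795 = 374.05 ppm.

C ≈ 374 ppm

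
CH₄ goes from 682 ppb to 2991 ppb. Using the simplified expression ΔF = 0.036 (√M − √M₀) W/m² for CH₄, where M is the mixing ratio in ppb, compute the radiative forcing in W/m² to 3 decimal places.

ΔF = 1.029 W/m²

CH₄: 0.036 × (√2991 − √682) = 0.036 × (54.6900 − 26.1151) = 0.036 × 28.5749 = 1.0287 W/m².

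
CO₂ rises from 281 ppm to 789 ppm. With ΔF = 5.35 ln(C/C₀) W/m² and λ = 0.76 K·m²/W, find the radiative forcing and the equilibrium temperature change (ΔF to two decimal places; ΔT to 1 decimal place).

ΔF = 5.52 W/m²; ΔT = 4.2 K

CO₂: 5.35 × ln(789/281) = 5.35 × ln(2.80783) = 5.35 × 1.03241 = 5.5234 W/m².
ΔT = λ ΔF = 0.76 × 5.52 = 4.1952 K.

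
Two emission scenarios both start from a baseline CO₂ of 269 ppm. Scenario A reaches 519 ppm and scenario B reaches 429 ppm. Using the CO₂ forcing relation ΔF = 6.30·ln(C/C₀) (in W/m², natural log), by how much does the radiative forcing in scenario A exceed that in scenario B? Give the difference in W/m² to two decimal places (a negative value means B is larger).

ΔF_A − ΔF_B = 1.20 W/m²

ΔF_A = 6.30 ln(519/269) = 6.30 × 0.65719 = 4.1403 W/m².
ΔF_B = 6.30 ln(429/269) = 6.30 × 0.46675 = 2.9405 W/m².
Difference: 4.1403 − 2.9405 = 1.1998 W/m².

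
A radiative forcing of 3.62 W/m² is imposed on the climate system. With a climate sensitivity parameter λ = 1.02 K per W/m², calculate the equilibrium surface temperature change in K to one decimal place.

ΔT = λ ΔF = 1.02 × 3.62 = 3.6924 K.

ΔT = 3.7 K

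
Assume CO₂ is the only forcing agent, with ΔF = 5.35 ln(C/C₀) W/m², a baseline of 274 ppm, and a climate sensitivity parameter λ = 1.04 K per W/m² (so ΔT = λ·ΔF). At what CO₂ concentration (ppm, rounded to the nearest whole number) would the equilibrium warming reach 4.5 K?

Required forcing: ΔF = ΔT/λ = 4.5/1.04 = 4.3269 W/m².
Then ln(C/274) = ΔF/5.35 = 4.3269/5.35 = 0.80877.
So C = 274 × e^0.80877 = 274 × 2.24514 = 615.17 ppm.

C ≈ 615 ppm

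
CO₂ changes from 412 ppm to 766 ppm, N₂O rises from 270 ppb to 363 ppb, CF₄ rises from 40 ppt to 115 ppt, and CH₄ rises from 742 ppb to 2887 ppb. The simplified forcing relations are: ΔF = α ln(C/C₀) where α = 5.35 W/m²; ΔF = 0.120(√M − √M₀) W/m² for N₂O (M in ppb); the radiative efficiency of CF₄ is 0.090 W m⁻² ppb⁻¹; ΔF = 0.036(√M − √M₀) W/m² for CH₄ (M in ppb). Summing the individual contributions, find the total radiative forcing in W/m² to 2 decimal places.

ΔF = 4.59 W/m²

CO₂: 5.35 × ln(766/412) = 5.35 × ln(1.85922) = 5.35 × 0.62016 = 3.3179 W/m².
N₂O: 0.120 × (√363 − √270) = 0.120 × (19.0526 − 16.4317) = 0.120 × 2.6209 = 0.3145 W/m².
CF₄: Δ = 115 − 40 = 75 ppt = 0.075 ppb; ΔF = 0.090 × 0.075 = 0.0068 W/m².
CH₄: 0.036 × (√2887 − √742) = 0.036 × (53.7308 − 27.2397) = 0.036 × 26.4911 = 0.9537 W/m².
Total ΔF = 3.3179 + 0.3145 + 0.0068 + 0.9537 = 4.5929 W/m².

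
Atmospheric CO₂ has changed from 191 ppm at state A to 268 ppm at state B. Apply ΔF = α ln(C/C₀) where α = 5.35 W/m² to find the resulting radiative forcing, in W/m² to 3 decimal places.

CO₂: 5.35 × ln(268/191) = 5.35 × ln(1.40314) = 5.35 × 0.33871 = 1.8121 W/m².

ΔF = 1.812 W/m²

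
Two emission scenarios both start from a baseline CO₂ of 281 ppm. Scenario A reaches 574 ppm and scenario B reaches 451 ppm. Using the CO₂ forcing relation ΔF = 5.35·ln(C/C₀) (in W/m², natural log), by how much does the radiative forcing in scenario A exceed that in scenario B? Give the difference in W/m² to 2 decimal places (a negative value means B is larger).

ΔF_A − ΔF_B = 1.29 W/m²

ΔF_A = 5.35 ln(574/281) = 5.35 × 0.71427 = 3.8213 W/m².
ΔF_B = 5.35 ln(451/281) = 5.35 × 0.47311 = 2.5311 W/m².
Difference: 3.8213 − 2.5311 = 1.2902 W/m².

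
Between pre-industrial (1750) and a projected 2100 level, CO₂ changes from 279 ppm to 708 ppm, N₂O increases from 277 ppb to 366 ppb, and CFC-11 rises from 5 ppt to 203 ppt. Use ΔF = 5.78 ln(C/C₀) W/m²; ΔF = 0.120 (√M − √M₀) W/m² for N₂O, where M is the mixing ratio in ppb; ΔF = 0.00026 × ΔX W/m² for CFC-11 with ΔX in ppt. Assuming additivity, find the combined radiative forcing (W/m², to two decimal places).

ΔF = 5.73 W/m²

CO₂: 5.78 × ln(708/279) = 5.78 × ln(2.53763) = 5.78 × 0.93123 = 5.3825 W/m².
N₂O: 0.120 × (√366 − √277) = 0.120 × (19.1311 − 16.6433) = 0.120 × 2.4878 = 0.2985 W/m².
CFC-11: ΔF = 0.00026 × (203 − 5) = 0.00026 × 198 = 0.0515 W/m².
Total ΔF = 5.3825 + 0.2985 + 0.0515 = 5.7325 W/m².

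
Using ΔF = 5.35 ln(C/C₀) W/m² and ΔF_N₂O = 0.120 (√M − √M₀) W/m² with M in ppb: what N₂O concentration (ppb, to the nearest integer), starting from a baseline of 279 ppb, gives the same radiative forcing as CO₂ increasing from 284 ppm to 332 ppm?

M ≈ 560 ppb

CO₂ forcing: 5.35 × ln(332/284) = 5.35 × 0.156161 = 0.83546 W/m².
Set 0.120(√M − √279) = 0.83546: √M = 0.83546/0.120 + √279 = 6.9622 + 16.7033 = 23.6655.
M = (23.6655)² = 560.06 ppb.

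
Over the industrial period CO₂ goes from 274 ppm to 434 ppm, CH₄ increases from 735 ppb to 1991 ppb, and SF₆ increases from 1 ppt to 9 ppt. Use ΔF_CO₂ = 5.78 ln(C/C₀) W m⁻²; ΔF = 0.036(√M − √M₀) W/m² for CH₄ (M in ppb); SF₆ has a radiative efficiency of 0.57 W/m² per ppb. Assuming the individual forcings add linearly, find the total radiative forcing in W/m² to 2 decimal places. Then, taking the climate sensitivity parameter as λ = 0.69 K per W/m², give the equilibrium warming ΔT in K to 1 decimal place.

ΔF = 3.29 W/m²; ΔT = 2.3 K

CO₂: 5.78 × ln(434/274) = 5.78 × ln(1.58394) = 5.78 × 0.45992 = 2.6583 W/m².
CH₄: 0.036 × (√1991 − √735) = 0.036 × (44.6206 − 27.1109) = 0.036 × 17.5097 = 0.6303 W/m².
SF₆: Δ = 9 − 1 = 8 ppt = 0.008 ppb; ΔF = 0.57 × 0.008 = 0.0046 W/m².
Total ΔF = 2.6583 + 0.6303 + 0.0046 = 3.2932 W/m².
ΔT = λ ΔF = 0.69 × 3.29 = 2.2701 K.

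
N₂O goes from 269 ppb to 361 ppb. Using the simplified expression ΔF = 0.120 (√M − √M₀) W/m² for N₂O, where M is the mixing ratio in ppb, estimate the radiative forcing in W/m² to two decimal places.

N₂O: 0.120 × (√361 − √269) = 0.120 × (19.0000 − 16.4012) = 0.120 × 2.5988 = 0.3119 W/m².

ΔF = 0.31 W/m²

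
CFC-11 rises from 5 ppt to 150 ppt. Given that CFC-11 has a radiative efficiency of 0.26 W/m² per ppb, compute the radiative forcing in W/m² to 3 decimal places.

CFC-11: Δ = 150 − 5 = 145 ppt = 0.145 ppb; ΔF = 0.26 × 0.145 = 0.0377 W/m².

ΔF = 0.038 W/m²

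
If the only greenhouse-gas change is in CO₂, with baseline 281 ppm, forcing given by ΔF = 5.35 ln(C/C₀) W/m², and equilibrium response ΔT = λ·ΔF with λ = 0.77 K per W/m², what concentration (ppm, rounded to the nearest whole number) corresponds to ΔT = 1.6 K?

C ≈ 414 ppm

Required forcing: ΔF = ΔT/λ = 1.6/0.77 = 2.0779 W/m².
Then ln(C/281) = ΔF/5.35 = 2.0779/5.35 = 0.38839.
So C = 281 × e^0.38839 = 281 × 1.47460 = 414.36 ppm.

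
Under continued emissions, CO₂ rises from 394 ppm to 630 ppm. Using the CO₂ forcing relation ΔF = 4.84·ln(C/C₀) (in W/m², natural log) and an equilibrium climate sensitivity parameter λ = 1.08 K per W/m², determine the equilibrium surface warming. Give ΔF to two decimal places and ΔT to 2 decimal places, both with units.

CO₂: 4.84 × ln(630/394) = 4.84 × ln(1.59898) = 4.84 × 0.46937 = 2.2718 W/m².
ΔT = λ ΔF = 1.08 × 2.27 = 2.4516 K.

ΔF = 2.27 W/m²; ΔT = 2.45 K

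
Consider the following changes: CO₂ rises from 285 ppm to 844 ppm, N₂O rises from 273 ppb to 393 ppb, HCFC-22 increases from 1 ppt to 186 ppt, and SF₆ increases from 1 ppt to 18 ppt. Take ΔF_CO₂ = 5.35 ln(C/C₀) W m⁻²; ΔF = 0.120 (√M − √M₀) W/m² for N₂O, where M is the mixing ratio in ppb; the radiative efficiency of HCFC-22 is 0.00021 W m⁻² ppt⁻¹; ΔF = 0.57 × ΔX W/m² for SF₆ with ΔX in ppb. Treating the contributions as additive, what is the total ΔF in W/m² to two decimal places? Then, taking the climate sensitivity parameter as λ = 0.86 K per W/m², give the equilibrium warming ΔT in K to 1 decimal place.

CO₂: 5.35 × ln(844/285) = 5.35 × ln(2.96140) = 5.35 × 1.08566 = 5.8083 W/m².
N₂O: 0.120 × (√393 − √273) = 0.120 × (19.8242 − 16.5227) = 0.120 × 3.3015 = 0.3962 W/m².
HCFC-22: ΔF = 0.00021 × (186 − 1) = 0.00021 × 185 = 0.0389 W/m².
SF₆: Δ = 18 − 1 = 17 ppt = 0.017 ppb; ΔF = 0.57 × 0.017 = 0.0097 W/m².
Total ΔF = 5.8083 + 0.3962 + 0.0389 + 0.0097 = 6.2531 W/m².
ΔT = λ ΔF = 0.86 × 6.25 = 5.3750 K.

ΔF = 6.25 W/m²; ΔT = 5.4 K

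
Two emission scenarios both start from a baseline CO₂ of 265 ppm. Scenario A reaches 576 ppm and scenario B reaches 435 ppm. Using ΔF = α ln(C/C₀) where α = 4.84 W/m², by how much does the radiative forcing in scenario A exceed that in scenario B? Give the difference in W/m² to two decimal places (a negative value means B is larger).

ΔF_A = 4.84 ln(576/265) = 4.84 × 0.77638 = 3.7577 W/m².
ΔF_B = 4.84 ln(435/265) = 4.84 × 0.49562 = 2.3988 W/m².
Difference: 3.7577 − 2.3988 = 1.3589 W/m².
(Equivalently, ΔF_A − ΔF_B = 4.84 ln(576/435) = 4.84 × 0.28076 = 1.3589 W/m².)

ΔF_A − ΔF_B = 1.36 W/m²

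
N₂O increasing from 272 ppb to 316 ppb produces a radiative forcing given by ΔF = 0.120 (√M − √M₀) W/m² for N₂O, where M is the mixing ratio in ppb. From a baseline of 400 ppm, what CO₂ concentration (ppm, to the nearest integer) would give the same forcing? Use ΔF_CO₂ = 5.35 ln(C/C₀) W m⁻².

N₂O forcing: 0.120 × (√316 − √272) = 0.120 × (17.7764 − 16.4924) = 0.120 × 1.2840 = 0.15408 W/m².
Set 5.35 ln(C/400) = 0.15408: ln(C/400) = 0.15408/5.35 = 0.02880, so C = 400 × e^0.02880 = 400 × 1.02922 = 411.69 ppm.

C ≈ 412 ppm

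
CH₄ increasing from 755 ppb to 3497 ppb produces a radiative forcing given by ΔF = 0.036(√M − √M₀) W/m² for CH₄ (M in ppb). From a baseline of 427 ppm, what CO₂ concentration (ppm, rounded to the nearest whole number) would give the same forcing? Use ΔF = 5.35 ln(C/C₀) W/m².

C ≈ 528 ppm

CH₄ forcing: 0.036 × (√3497 − √755) = 0.036 × (59.1354 − 27.4773) = 0.036 × 31.6581 = 1.13969 W/m².
Set 5.35 ln(C/427) = 1.13969: ln(C/427) = 1.13969/5.35 = 0.21303, so C = 427 × e^0.21303 = 427 × 1.23742 = 528.38 ppm.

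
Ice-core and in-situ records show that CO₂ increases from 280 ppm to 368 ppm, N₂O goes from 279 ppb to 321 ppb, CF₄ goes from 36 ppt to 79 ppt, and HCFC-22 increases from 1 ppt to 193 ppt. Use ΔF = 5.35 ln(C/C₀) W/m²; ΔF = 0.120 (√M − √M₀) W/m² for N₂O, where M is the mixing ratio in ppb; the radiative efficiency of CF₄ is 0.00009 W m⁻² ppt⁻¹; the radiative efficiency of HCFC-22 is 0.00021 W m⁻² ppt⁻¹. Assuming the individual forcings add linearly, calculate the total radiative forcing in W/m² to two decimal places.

CO₂: 5.35 × ln(368/280) = 5.35 × ln(1.31429) = 5.35 × 0.27330 = 1.4622 W/m².
N₂O: 0.120 × (√321 − √279) = 0.120 × (17.9165 − 16.7033) = 0.120 × 1.2132 = 0.1456 W/m².
CF₄: ΔF = 0.00009 × (79 − 36) = 0.00009 × 43 = 0.0039 W/m².
HCFC-22: ΔF = 0.00021 × (193 − 1) = 0.00021 × 192 = 0.0403 W/m².
Total ΔF = 1.4622 + 0.1456 + 0.0039 + 0.0403 = 1.6520 W/m².

ΔF = 1.65 W/m²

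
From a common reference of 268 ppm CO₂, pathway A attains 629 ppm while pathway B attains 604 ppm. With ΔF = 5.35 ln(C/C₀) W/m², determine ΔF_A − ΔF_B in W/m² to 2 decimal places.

ΔF_A − ΔF_B = 0.22 W/m²

ΔF_A = 5.35 ln(629/268) = 5.35 × 0.85314 = 4.5643 W/m².
ΔF_B = 5.35 ln(604/268) = 5.35 × 0.81259 = 4.3474 W/m².
Difference: 4.5643 − 4.3474 = 0.2169 W/m².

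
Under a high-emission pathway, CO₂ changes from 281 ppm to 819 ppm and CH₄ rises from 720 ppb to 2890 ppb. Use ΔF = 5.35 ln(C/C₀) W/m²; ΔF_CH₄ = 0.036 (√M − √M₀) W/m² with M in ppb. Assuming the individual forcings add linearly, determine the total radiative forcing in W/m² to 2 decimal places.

CO₂: 5.35 × ln(819/281) = 5.35 × ln(2.91459) = 5.35 × 1.06973 = 5.7231 W/m².
CH₄: 0.036 × (√2890 − √720) = 0.036 × (53.7587 − 26.8328) = 0.036 × 26.9259 = 0.9693 W/m².
Total ΔF = 5.7231 + 0.9693 = 6.6924 W/m².

ΔF = 6.69 W/m²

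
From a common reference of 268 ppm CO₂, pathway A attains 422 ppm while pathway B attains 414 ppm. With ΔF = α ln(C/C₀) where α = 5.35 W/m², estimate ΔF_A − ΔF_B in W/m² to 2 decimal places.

ΔF_A = 5.35 ln(422/268) = 5.35 × 0.45402 = 2.4290 W/m².
ΔF_B = 5.35 ln(414/268) = 5.35 × 0.43488 = 2.3266 W/m².
Difference: 2.4290 − 2.3266 = 0.1024 W/m².

ΔF_A − ΔF_B = 0.10 W/m²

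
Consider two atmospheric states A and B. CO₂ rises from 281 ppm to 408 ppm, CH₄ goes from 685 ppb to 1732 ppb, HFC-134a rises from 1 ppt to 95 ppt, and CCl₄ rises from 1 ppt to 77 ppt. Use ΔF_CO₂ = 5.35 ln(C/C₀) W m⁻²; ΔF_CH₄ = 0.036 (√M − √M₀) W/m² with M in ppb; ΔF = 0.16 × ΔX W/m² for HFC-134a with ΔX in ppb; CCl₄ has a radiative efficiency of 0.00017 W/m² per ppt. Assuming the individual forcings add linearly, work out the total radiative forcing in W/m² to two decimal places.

CO₂: 5.35 × ln(408/281) = 5.35 × ln(1.45196) = 5.35 × 0.37291 = 1.9951 W/m².
CH₄: 0.036 × (√1732 − √685) = 0.036 × (41.6173 − 26.1725) = 0.036 × 15.4448 = 0.5560 W/m².
HFC-134a: Δ = 95 − 1 = 94 ppt = 0.094 ppb; ΔF = 0.16 × 0.094 = 0.0150 W/m².
CCl₄: ΔF = 0.00017 × (77 − 1) = 0.00017 × 76 = 0.0129 W/m².
Total ΔF = 1.9951 + 0.5560 + 0.0150 + 0.0129 = 2.5790 W/m².

ΔF = 2.58 W/m²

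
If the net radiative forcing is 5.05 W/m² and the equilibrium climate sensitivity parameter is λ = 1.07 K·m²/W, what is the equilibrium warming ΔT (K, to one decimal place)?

ΔT = λ ΔF = 1.07 × 5.05 = 5.4035 K.

ΔT = 5.4 K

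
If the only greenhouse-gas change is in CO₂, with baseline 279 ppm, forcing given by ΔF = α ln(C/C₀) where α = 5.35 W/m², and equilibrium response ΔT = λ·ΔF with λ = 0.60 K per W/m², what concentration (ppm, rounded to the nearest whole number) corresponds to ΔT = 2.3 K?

Required forcing: ΔF = ΔT/λ = 2.3/0.60 = 3.8333 W/m².
Then ln(C/279) = ΔF/5.35 = 3.8333/5.35 = 0.71650.
So C = 279 × e^0.71650 = 279 × 2.04726 = 571.19 ppm.

C ≈ 571 ppm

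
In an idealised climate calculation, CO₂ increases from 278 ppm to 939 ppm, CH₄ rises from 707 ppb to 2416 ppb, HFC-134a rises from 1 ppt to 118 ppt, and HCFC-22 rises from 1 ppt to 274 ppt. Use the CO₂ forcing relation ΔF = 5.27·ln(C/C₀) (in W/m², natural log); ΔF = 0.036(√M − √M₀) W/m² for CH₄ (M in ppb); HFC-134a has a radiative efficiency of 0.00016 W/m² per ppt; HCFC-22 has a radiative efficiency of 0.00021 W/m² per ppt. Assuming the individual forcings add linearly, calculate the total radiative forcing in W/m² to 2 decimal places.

CO₂: 5.27 × ln(939/278) = 5.27 × ln(3.37770) = 5.27 × 1.21720 = 6.4146 W/m².
CH₄: 0.036 × (√2416 − √707) = 0.036 × (49.1528 − 26.5895) = 0.036 × 22.5633 = 0.8123 W/m².
HFC-134a: ΔF = 0.00016 × (118 − 1) = 0.00016 × 117 = 0.0187 W/m².
HCFC-22: ΔF = 0.00021 × (274 − 1) = 0.00021 × 273 = 0.0573 W/m².
Total ΔF = 6.4146 + 0.8123 + 0.0187 + 0.0573 = 7.3029 W/m².

ΔF = 7.30 W/m²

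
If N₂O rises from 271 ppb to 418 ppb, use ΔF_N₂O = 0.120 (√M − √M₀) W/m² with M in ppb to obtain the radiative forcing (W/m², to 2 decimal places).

N₂O: 0.120 × (√418 − √271) = 0.120 × (20.4450 − 16.4621) = 0.120 × 3.9829 = 0.4779 W/m².

ΔF = 0.48 W/m²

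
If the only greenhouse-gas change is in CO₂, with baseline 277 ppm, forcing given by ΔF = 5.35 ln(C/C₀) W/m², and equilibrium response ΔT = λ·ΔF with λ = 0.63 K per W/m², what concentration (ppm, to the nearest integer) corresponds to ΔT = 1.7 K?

C ≈ 459 ppm

Required forcing: ΔF = ΔT/λ = 1.7/0.63 = 2.6984 W/m².
Then ln(C/277) = ΔF/5.35 = 2.6984/5.35 = 0.50437.
So C = 277 × e^0.50437 = 277 × 1.65594 = 458.70 ppm.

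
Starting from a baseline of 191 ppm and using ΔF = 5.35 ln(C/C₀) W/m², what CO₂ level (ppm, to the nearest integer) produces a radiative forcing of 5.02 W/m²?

Set 5.35 ln(C/191) = 5.02, so ln(C/191) = 5.02/5.35 = 0.93832.
Then C/191 = e^0.93832 = 2.55568, giving C = 191 × 2.55568 = 488.13 ppm.

C ≈ 488 ppm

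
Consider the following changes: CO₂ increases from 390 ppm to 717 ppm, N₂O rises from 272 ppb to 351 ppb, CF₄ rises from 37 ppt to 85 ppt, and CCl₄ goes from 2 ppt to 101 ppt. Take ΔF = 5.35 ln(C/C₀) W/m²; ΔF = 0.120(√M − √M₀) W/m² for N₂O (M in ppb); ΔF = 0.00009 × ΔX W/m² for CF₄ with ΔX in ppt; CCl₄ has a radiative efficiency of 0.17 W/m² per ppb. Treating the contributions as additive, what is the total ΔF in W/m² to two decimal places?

CO₂: 5.35 × ln(717/390) = 5.35 × ln(1.83846) = 5.35 × 0.60893 = 3.2578 W/m².
N₂O: 0.120 × (√351 − √272) = 0.120 × (18.7350 − 16.4924) = 0.120 × 2.2426 = 0.2691 W/m².
CF₄: ΔF = 0.00009 × (85 − 37) = 0.00009 × 48 = 0.0043 W/m².
CCl₄: Δ = 101 − 2 = 99 ppt = 0.099 ppb; ΔF = 0.17 × 0.099 = 0.0168 W/m².
Total ΔF = 3.2578 + 0.2691 + 0.0043 + 0.0168 = 3.5480 W/m².

ΔF = 3.55 W/m²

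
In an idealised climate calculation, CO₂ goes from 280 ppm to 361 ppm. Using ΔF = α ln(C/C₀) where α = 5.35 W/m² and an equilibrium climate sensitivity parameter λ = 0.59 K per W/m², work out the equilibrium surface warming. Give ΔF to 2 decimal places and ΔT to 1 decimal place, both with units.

ΔF = 1.36 W/m²; ΔT = 0.8 K

CO₂: 5.35 × ln(361/280) = 5.35 × ln(1.28929) = 5.35 × 0.25409 = 1.3594 W/m².
ΔT = λ ΔF = 0.59 × 1.36 = 0.8024 K.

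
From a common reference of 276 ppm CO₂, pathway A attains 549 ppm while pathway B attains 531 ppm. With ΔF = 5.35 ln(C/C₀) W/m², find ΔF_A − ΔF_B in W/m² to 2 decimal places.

ΔF_A = 5.35 ln(549/276) = 5.35 × 0.68770 = 3.6792 W/m².
ΔF_B = 5.35 ln(531/276) = 5.35 × 0.65436 = 3.5008 W/m².
Difference: 3.6792 − 3.5008 = 0.1784 W/m².
(Equivalently, ΔF_A − ΔF_B = 5.35 ln(549/531) = 5.35 × 0.03334 = 0.1784 W/m².)

ΔF_A − ΔF_B = 0.18 W/m²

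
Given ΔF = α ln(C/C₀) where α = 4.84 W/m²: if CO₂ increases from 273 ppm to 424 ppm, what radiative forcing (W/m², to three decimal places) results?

CO₂ absorption bands are partially saturated, so forcing scales with the logarithm of the concentration ratio.
CO₂: 4.84 × ln(424/273) = 4.84 × ln(1.55311) = 4.84 × 0.44026 = 2.1309 W/m².

ΔF = 2.131 W/m²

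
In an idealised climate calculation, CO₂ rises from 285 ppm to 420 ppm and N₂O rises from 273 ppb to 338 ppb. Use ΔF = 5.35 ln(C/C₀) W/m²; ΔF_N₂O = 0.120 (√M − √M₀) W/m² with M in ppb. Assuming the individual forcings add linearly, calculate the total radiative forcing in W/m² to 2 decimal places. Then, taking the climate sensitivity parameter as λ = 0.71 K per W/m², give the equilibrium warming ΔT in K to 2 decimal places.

CO₂: 5.35 × ln(420/285) = 5.35 × ln(1.47368) = 5.35 × 0.38776 = 2.0745 W/m².
N₂O: 0.120 × (√338 − √273) = 0.120 × (18.3848 − 16.5227) = 0.120 × 1.8621 = 0.2235 W/m².
Total ΔF = 2.0745 + 0.2235 = 2.2980 W/m².
ΔT = λ ΔF = 0.71 × 2.30 = 1.6330 K.

ΔF = 2.30 W/m²; ΔT = 1.63 K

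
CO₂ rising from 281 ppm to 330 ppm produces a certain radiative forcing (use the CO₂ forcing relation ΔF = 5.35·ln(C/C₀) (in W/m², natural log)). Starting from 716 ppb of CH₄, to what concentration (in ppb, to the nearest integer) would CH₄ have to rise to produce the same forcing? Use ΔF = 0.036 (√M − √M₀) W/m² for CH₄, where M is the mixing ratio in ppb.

CO₂ forcing: 5.35 × ln(330/281) = 5.35 × 0.160738 = 0.85995 W/m².
Set 0.036(√M − √716) = 0.85995: √M = 0.85995/0.036 + √716 = 23.8875 + 26.7582 = 50.6457.
M = (50.6457)² = 2564.99 ppb.

M ≈ 2565 ppb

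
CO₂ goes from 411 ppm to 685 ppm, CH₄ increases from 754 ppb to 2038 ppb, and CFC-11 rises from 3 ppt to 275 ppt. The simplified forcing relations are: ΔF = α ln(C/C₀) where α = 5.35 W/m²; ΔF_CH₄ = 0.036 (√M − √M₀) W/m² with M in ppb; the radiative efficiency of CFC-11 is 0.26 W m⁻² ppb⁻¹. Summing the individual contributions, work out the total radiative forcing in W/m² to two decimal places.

ΔF = 3.44 W/m²

CO₂: 5.35 × ln(685/411) = 5.35 × ln(1.66667) = 5.35 × 0.51083 = 2.7329 W/m².
CH₄: 0.036 × (√2038 − √754) = 0.036 × (45.1442 − 27.4591) = 0.036 × 17.6851 = 0.6367 W/m².
CFC-11: Δ = 275 − 3 = 272 ppt = 0.272 ppb; ΔF = 0.26 × 0.272 = 0.0707 W/m².
Total ΔF = 2.7329 + 0.6367 + 0.0707 = 3.4403 W/m².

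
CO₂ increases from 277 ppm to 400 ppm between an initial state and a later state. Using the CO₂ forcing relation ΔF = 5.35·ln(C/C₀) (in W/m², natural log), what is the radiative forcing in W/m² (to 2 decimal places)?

ΔF = 1.97 W/m²

CO₂: 5.35 × ln(400/277) = 5.35 × ln(1.44404) = 5.35 × 0.36744 = 1.9658 W/m².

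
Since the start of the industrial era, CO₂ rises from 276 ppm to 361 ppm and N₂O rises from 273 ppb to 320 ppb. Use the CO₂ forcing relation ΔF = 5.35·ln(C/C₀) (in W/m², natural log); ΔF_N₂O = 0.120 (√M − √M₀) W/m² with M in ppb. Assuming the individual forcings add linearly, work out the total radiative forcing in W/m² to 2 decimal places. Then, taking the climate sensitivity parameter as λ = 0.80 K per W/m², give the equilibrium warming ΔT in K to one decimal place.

CO₂: 5.35 × ln(361/276) = 5.35 × ln(1.30797) = 5.35 × 0.26848 = 1.4364 W/m².
N₂O: 0.120 × (√320 − √273) = 0.120 × (17.8885 − 16.5227) = 0.120 × 1.3658 = 0.1639 W/m².
Total ΔF = 1.4364 + 0.1639 = 1.6003 W/m².
ΔT = λ ΔF = 0.80 × 1.60 = 1.2800 K.

ΔF = 1.60 W/m²; ΔT = 1.3 K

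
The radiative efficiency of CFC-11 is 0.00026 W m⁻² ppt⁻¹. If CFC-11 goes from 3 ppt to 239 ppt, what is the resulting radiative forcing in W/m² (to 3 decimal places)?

ΔF = 0.061 W/m²

CFC-11: ΔF = 0.00026 × (239 − 3) = 0.00026 × 236 = 0.0614 W/m².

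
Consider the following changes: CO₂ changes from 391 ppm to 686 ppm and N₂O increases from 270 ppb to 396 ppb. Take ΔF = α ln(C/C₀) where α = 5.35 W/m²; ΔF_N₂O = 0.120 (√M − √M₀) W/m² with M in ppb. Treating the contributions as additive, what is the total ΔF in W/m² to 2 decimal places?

ΔF = 3.42 W/m²

CO₂: 5.35 × ln(686/391) = 5.35 × ln(1.75448) = 5.35 × 0.56217 = 3.0076 W/m².
N₂O: 0.120 × (√396 − √270) = 0.120 × (19.8997 − 16.4317) = 0.120 × 3.4680 = 0.4162 W/m².
Total ΔF = 3.0076 + 0.4162 = 3.4238 W/m².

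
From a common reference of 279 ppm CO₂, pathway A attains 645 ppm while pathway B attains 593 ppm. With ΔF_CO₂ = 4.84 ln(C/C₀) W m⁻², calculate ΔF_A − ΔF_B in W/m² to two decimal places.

ΔF_A = 4.84 ln(645/279) = 4.84 × 0.83804 = 4.0561 W/m².
ΔF_B = 4.84 ln(593/279) = 4.84 × 0.75398 = 3.6493 W/m².
Difference: 4.0561 − 3.6493 = 0.4068 W/m².

ΔF_A − ΔF_B = 0.41 W/m²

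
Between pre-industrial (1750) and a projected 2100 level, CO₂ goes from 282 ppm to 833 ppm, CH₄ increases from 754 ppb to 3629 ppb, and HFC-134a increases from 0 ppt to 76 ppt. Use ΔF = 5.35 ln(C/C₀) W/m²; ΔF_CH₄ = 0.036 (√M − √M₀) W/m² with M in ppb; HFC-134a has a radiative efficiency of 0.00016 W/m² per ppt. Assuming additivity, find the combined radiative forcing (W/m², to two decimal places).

CO₂: 5.35 × ln(833/282) = 5.35 × ln(2.95390) = 5.35 × 1.08313 = 5.7947 W/m².
CH₄: 0.036 × (√3629 − √754) = 0.036 × (60.2412 − 27.4591) = 0.036 × 32.7821 = 1.1802 W/m².
HFC-134a: ΔF = 0.00016 × (76 − 0) = 0.00016 × 76 = 0.0122 W/m².
Total ΔF = 5.7947 + 1.1802 + 0.0122 = 6.9871 W/m².

ΔF = 6.99 W/m²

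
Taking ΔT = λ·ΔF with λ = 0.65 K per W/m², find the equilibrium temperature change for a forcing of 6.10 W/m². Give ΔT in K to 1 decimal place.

ΔT = λ ΔF = 0.65 × 6.10 = 3.9650 K.

ΔT = 4.0 K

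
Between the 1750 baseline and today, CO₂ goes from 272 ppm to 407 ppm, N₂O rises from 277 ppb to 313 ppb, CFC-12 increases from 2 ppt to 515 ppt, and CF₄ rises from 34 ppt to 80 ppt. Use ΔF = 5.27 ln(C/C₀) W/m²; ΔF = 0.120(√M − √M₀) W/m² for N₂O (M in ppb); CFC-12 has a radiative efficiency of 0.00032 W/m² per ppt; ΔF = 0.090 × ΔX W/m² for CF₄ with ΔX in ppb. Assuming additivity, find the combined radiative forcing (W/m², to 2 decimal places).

CO₂: 5.27 × ln(407/272) = 5.27 × ln(1.49632) = 5.27 × 0.40301 = 2.1239 W/m².
N₂O: 0.120 × (√313 − √277) = 0.120 × (17.6918 − 16.6433) = 0.120 × 1.0485 = 0.1258 W/m².
CFC-12: ΔF = 0.00032 × (515 − 2) = 0.00032 × 513 = 0.1642 W/m².
CF₄: Δ = 80 − 34 = 46 ppt = 0.046 ppb; ΔF = 0.090 × 0.046 = 0.0041 W/m².
Total ΔF = 2.1239 + 0.1258 + 0.1642 + 0.0041 = 2.4180 W/m².

ΔF = 2.42 W/m²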